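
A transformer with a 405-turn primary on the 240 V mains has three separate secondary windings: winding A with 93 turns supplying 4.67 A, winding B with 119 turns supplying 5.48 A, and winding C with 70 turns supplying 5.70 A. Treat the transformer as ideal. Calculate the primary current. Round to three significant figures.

V_A = 240 × 93/405 = 55.111 V; V_B = 240 × 119/405 = 70.519 V; V_C = 240 × 70/405 = 41.481 V.
P_out = V_A I_A + V_B I_B + V_C I_C = 55.111×4.67 + 70.519×5.48 + 41.481×5.70 = 257.37 + 386.44 + 236.44 = 880.25 W.
Ideal ⇒ P_in = P_out, so I_p = P_out/V_p = 880.25/240 = 3.67 A.

I_p ≈ 3.67 A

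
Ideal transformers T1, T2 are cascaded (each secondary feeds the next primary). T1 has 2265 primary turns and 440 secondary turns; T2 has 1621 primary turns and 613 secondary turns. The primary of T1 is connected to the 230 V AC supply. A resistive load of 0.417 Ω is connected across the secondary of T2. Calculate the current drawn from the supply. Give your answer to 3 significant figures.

Secondary of T1: V = 230.00 × 440/2265 = 44.680 V.
Secondary of T2: V = 44.680 × 613/1621 = 16.896 V.
I_load = 16.896/0.417 = 40.519 A, so P_out = 16.896 × 40.519 = 684.61 W.
All ideal ⇒ P_in = P_out, so I_supply = 684.61/230 = 2.98 A.

I_supply ≈ 2.98 A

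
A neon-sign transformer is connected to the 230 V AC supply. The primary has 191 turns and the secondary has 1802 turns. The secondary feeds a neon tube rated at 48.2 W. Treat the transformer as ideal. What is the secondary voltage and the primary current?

V_s = V_p × N_s/N_p = 230 × 1802/191 = 2169.9 V.
I_s = P/V_s = 48.2/2169.9 = 0.022213 A.
I_p = I_s × N_s/N_p = 0.022213 × 1802/191 = 0.210 A.

V_s ≈ 2170 V, I_p ≈ 0.210 A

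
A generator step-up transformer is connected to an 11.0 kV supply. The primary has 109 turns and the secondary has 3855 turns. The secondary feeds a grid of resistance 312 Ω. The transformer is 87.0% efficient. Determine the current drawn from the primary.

I_p ≈ 50700 A

V_s = 11000 × 3855/109 = 389040 V.
I_s = V_s/R = 389040/312 = 1246.9 A.
P_out = V_s I_s = 389040 × 1246.9 = 4.8509×10^8 W.
P_in = P_out/η = 4.8509×10^8/0.870 = 5.5758×10^8 W.
I_p = P_in/V_p = 5.5758×10^8/11000 = 50700 A.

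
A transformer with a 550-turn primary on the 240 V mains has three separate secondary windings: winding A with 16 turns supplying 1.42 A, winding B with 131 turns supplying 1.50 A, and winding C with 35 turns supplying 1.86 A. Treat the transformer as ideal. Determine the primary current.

I_p ≈ 0.517 A

V_A = 240 × 16/550 = 6.9818 V; V_B = 240 × 131/550 = 57.164 V; V_C = 240 × 35/550 = 15.273 V.
P_out = V_A I_A + V_B I_B + V_C I_C = 6.9818×1.42 + 57.164×1.50 + 15.273×1.86 = 9.9142 + 85.745 + 28.407 = 124.07 W.
Ideal ⇒ P_in = P_out, so I_p = P_out/V_p = 124.07/240 = 0.517 A.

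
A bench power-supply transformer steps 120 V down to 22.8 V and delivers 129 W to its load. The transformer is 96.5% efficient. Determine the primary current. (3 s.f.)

P_in = P_out/η = 129/0.965 = 133.68 W.
I_p = P_in/V_p = 133.68/120 = 1.11 A.

I_p ≈ 1.11 A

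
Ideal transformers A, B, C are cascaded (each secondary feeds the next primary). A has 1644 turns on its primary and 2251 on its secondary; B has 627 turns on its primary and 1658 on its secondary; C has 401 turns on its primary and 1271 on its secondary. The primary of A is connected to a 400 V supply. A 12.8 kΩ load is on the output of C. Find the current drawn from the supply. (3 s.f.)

I_supply ≈ 4.12 A

Secondary of A: V = 400.00 × 2251/1644 = 547.69 V.
Secondary of B: V = 547.69 × 1658/627 = 1448.3 V.
Secondary of C: V = 1448.3 × 1271/401 = 4590.4 V.
I_load = 4590.4/12800 = 0.35863 A, so P_out = 4590.4 × 0.35863 = 1646.2 W.
All ideal ⇒ P_in = P_out, so I_supply = 1646.2/400 = 4.12 A.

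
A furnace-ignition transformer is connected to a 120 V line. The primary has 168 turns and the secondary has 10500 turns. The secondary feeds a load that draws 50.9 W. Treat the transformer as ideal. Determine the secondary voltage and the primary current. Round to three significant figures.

V_s ≈ 7500 V, I_p ≈ 0.424 A

V_s = V_p × N_s/N_p = 120 × 10500/168 = 7500.0 V.
I_s = P/V_s = 50.9/7500.0 = 0.0067867 A.
I_p = I_s × N_s/N_p = 0.0067867 × 10500/168 = 0.424 A.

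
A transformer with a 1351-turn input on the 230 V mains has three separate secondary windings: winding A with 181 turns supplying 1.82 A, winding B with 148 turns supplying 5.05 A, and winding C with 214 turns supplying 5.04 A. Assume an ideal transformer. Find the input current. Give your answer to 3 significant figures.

V_A = 230 × 181/1351 = 30.814 V; V_B = 230 × 148/1351 = 25.196 V; V_C = 230 × 214/1351 = 36.432 V.
P_out = V_A I_A + V_B I_B + V_C I_C = 30.814×1.82 + 25.196×5.05 + 36.432×5.04 = 56.082 + 127.24 + 183.62 = 366.94 W.
Ideal ⇒ P_in = P_out, so I_in = P_out/V_in = 366.94/230 = 1.60 A.

I_in ≈ 1.60 A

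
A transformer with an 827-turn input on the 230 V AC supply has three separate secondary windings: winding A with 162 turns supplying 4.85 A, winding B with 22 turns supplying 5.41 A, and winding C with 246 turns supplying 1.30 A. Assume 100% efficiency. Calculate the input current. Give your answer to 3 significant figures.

V_A = 230 × 162/827 = 45.054 V; V_B = 230 × 22/827 = 6.1185 V; V_C = 230 × 246/827 = 68.416 V.
P_out = V_A I_A + V_B I_B + V_C I_C = 45.054×4.85 + 6.1185×5.41 + 68.416×1.30 = 218.51 + 33.101 + 88.941 = 340.56 W.
Ideal ⇒ P_in = P_out, so I_in = P_out/V_in = 340.56/230 = 1.48 A.

I_in ≈ 1.48 A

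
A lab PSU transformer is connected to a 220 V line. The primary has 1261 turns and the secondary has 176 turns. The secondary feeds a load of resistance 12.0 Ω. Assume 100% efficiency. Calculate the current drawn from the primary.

V_s = V_p × N_s/N_p = 220 × 176/1261 = 30.706 V.
I_s = V_s/R = 30.706/12.0 = 2.5588 A.
For an ideal transformer I_p N_p = I_s N_s, so I_p = 2.5588 × 176/1261 = 0.357 A.

I_p ≈ 0.357 A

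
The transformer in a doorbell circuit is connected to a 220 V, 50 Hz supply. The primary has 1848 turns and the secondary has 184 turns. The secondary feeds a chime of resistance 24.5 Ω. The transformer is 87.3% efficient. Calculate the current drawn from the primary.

V_s = 220 × 184/1848 = 21.905 V.
I_s = V_s/R = 21.905/24.5 = 0.89407 A.
P_out = V_s I_s = 21.905 × 0.89407 = 19.584 W.
P_in = P_out/η = 19.584/0.873 = 22.433 W.
I_p = P_in/V_p = 22.433/220 = 0.102 A.

I_p ≈ 0.102 A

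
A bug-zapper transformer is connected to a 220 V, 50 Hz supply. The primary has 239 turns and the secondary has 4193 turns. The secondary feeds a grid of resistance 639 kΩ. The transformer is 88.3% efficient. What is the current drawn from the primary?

V_s = 220 × 4193/239 = 3859.7 V.
I_s = V_s/R = 3859.7/639000 = 0.0060402 A.
P_out = V_s I_s = 3859.7 × 0.0060402 = 23.313 W.
P_in = P_out/η = 23.313/0.883 = 26.402 W.
I_p = P_in/V_p = 26.402/220 = 0.120 A.

I_p ≈ 0.120 A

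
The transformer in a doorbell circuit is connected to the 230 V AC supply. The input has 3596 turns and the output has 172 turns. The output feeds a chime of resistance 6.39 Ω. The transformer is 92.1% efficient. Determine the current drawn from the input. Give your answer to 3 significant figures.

I_in ≈ 0.0894 A

V_out = 230 × 172/3596 = 11.001 V.
I_out = V_out/R = 11.001/6.39 = 1.7216 A.
P_out = V_out I_out = 11.001 × 1.7216 = 18.940 W.
P_in = P_out/η = 18.940/0.921 = 20.564 W.
I_in = P_in/V_in = 20.564/230 = 0.0894 A.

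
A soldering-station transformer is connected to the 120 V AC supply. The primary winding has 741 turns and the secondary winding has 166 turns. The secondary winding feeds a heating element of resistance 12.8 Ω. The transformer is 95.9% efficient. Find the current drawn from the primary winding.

I_p ≈ 0.491 A

V_s = 120 × 166/741 = 26.883 V.
I_s = V_s/R = 26.883/12.8 = 2.1002 A.
P_out = V_s I_s = 26.883 × 2.1002 = 56.459 W.
P_in = P_out/η = 56.459/0.959 = 58.873 W.
I_p = P_in/V_p = 58.873/120 = 0.491 A.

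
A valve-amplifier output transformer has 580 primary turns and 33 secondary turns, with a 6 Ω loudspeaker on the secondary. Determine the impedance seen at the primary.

Z_p ≈ 1850 Ω

Z_p = (N_p/N_s)² × Z_s = (580/33)² × 6 = 1850 Ω.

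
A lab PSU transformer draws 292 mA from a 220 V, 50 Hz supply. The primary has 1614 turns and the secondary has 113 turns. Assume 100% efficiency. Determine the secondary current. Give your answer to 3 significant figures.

I_s ≈ 4.17 A

I_s/I_p = N_p/N_s, so I_s = 0.292 × 1614/113 = 4.17 A.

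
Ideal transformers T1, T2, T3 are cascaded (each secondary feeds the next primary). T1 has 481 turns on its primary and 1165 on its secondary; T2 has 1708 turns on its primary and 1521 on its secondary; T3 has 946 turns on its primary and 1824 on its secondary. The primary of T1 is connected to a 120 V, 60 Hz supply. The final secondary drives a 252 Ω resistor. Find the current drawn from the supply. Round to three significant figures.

I_supply ≈ 8.24 A

Secondary of T1: V = 120.00 × 1165/481 = 290.64 V.
Secondary of T2: V = 290.64 × 1521/1708 = 258.82 V.
Secondary of T3: V = 258.82 × 1824/946 = 499.04 V.
I_load = 499.04/252 = 1.9803 A, so P_out = 499.04 × 1.9803 = 988.27 W.
All ideal ⇒ P_in = P_out, so I_supply = 988.27/120 = 8.24 A.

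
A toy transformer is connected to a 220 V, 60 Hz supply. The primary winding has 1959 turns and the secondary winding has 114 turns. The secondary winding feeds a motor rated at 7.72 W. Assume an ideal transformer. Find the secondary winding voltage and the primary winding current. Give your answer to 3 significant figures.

V_s ≈ 12.8 V, I_p ≈ 0.0351 A

V_s = V_p × N_s/N_p = 220 × 114/1959 = 12.802 V.
I_s = P/V_s = 7.72/12.802 = 0.60301 A.
I_p = I_s × N_s/N_p = 0.60301 × 114/1959 = 0.0351 A.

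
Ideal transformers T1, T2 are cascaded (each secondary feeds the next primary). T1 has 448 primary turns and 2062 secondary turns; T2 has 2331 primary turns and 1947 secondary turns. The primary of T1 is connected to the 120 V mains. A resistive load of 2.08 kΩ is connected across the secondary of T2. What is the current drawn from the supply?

I_supply ≈ 0.853 A

After T1: V = 120.00 × 2062/448 = 552.32 V.
After T2: V = 552.32 × 1947/2331 = 461.33 V.
I_load = 461.33/2080 = 0.22180 A, so P_out = 461.33 × 0.22180 = 102.32 W.
All ideal ⇒ P_in = P_out, so I_supply = 102.32/120 = 0.853 A.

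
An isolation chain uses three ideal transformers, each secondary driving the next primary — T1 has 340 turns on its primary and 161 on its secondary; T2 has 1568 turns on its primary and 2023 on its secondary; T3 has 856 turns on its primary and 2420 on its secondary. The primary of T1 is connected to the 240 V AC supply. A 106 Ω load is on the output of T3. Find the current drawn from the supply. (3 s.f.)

I_supply ≈ 6.75 A

After T1: V = 240.00 × 161/340 = 113.65 V.
After T2: V = 113.65 × 2023/1568 = 146.62 V.
After T3: V = 146.62 × 2420/856 = 414.52 V.
I_load = 414.52/106 = 3.9106 A, so P_out = 414.52 × 3.9106 = 1621.0 W.
All ideal ⇒ P_in = P_out, so I_supply = 1621.0/240 = 6.75 A.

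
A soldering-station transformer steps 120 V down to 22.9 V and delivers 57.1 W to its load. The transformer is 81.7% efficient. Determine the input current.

P_in = P_out/η = 57.1/0.817 = 69.890 W.
I_in = P_in/V_in = 69.890/120 = 0.582 A.

I_in ≈ 0.582 A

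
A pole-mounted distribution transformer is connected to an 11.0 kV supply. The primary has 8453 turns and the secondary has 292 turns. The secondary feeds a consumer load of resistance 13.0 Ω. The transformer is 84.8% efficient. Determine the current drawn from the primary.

V_s = 11000 × 292/8453 = 379.98 V.
I_s = V_s/R = 379.98/13.0 = 29.229 A.
P_out = V_s I_s = 379.98 × 29.229 = 11107 W.
P_in = P_out/η = 11107/0.848 = 13098 W.
I_p = P_in/V_p = 13098/11000 = 1.19 A.

I_p ≈ 1.19 A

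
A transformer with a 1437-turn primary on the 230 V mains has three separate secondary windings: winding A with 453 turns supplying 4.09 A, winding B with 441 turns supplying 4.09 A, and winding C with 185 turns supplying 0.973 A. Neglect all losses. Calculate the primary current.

V_A = 230 × 453/1437 = 72.505 V; V_B = 230 × 441/1437 = 70.585 V; V_C = 230 × 185/1437 = 29.610 V.
P_out = V_A I_A + V_B I_B + V_C I_C = 72.505×4.09 + 70.585×4.09 + 29.610×0.973 = 296.55 + 288.69 + 28.811 = 614.05 W.
Ideal ⇒ P_in = P_out, so I_p = P_out/V_p = 614.05/230 = 2.67 A.

I_p ≈ 2.67 A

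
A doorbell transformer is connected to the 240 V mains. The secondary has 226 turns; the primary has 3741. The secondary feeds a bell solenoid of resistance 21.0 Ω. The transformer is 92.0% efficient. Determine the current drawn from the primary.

I_p ≈ 0.0453 A

V_s = 240 × 226/3741 = 14.499 V.
I_s = V_s/R = 14.499/21.0 = 0.69042 A.
P_out = V_s I_s = 14.499 × 0.69042 = 10.010 W.
P_in = P_out/η = 10.010/0.920 = 10.881 W.
I_p = P_in/V_p = 10.881/240 = 0.0453 A.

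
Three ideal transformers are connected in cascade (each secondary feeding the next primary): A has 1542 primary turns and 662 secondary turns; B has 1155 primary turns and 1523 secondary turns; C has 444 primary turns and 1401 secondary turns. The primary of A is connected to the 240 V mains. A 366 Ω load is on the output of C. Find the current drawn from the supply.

After A: V = 240.00 × 662/1542 = 103.04 V.
After B: V = 103.04 × 1523/1155 = 135.86 V.
After C: V = 135.86 × 1401/444 = 428.70 V.
I_load = 428.70/366 = 1.1713 A, so P_out = 428.70 × 1.1713 = 502.15 W.
All ideal ⇒ P_in = P_out, so I_supply = 502.15/240 = 2.09 A.

I_supply ≈ 2.09 A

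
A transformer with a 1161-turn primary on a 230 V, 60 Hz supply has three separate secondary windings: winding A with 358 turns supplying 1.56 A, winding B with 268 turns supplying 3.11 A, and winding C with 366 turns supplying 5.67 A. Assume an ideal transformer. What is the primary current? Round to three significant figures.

V_A = 230 × 358/1161 = 70.922 V; V_B = 230 × 268/1161 = 53.092 V; V_C = 230 × 366/1161 = 72.506 V.
P_out = V_A I_A + V_B I_B + V_C I_C = 70.922×1.56 + 53.092×3.11 + 72.506×5.67 = 110.64 + 165.12 + 411.11 = 686.87 W.
Ideal ⇒ P_in = P_out, so I_p = P_out/V_p = 686.87/230 = 2.99 A.

I_p ≈ 2.99 A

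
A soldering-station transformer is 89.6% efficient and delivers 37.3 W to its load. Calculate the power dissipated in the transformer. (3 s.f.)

P_in = P_out/η = 37.3/0.896 = 41.6295 W.
P_loss = P_in − P_out = 41.6295 − 37.3 = 4.33 W.

P_loss ≈ 4.33 W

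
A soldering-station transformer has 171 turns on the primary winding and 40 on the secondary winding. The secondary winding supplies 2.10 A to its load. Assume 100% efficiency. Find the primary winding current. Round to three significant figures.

I_p ≈ 0.491 A

For an ideal transformer I_p/I_s = N_s/N_p, so I_p = 2.10 × 40/171 = 0.491 A.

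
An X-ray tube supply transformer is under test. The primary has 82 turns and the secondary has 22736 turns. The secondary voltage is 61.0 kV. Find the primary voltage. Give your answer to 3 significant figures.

V_p ≈ 220 V

V_p/V_s = N_p/N_s, so V_p = 61000 × 82/22736 = 220 V.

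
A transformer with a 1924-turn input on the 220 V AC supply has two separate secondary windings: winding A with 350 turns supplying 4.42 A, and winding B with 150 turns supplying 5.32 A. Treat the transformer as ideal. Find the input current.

V_A = 220 × 350/1924 = 40.021 V; V_B = 220 × 150/1924 = 17.152 V.
P_out = V_A I_A + V_B I_B = 40.021×4.42 + 17.152×5.32 = 176.89 + 91.247 = 268.14 W.
Ideal ⇒ P_in = P_out, so I_in = P_out/V_in = 268.14/220 = 1.22 A.

I_in ≈ 1.22 A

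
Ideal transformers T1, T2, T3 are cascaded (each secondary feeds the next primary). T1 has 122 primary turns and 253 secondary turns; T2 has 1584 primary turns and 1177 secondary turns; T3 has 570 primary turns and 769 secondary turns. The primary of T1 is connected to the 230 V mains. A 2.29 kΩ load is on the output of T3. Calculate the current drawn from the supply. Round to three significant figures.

After T1: V = 230.00 × 253/122 = 476.97 V.
After T2: V = 476.97 × 1177/1584 = 354.41 V.
After T3: V = 354.41 × 769/570 = 478.15 V.
I_load = 478.15/2290 = 0.20880 A, so P_out = 478.15 × 0.20880 = 99.836 W.
All ideal ⇒ P_in = P_out, so I_supply = 99.836/230 = 0.434 A.

I_supply ≈ 0.434 A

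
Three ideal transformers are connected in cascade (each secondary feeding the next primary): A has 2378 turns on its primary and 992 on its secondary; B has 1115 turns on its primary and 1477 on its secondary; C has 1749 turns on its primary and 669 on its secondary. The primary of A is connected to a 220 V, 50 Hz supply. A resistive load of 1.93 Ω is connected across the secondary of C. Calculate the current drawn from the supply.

I_supply ≈ 5.09 A

After A: V = 220.00 × 992/2378 = 91.775 V.
After B: V = 91.775 × 1477/1115 = 121.57 V.
After C: V = 121.57 × 669/1749 = 46.501 V.
I_load = 46.501/1.93 = 24.094 A, so P_out = 46.501 × 24.094 = 1120.4 W.
All ideal ⇒ P_in = P_out, so I_supply = 1120.4/220 = 5.09 A.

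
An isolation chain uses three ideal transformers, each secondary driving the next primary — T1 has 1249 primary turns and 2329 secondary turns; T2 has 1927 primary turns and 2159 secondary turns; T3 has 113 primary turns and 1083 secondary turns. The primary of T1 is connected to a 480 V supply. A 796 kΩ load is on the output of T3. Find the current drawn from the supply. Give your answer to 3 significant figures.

Secondary of T1: V = 480.00 × 2329/1249 = 895.05 V.
Secondary of T2: V = 895.05 × 2159/1927 = 1002.8 V.
Secondary of T3: V = 1002.8 × 1083/113 = 9611.0 V.
I_load = 9611.0/796000 = 0.012074 A, so P_out = 9611.0 × 0.012074 = 116.04 W.
All ideal ⇒ P_in = P_out, so I_supply = 116.04/480 = 0.242 A.

I_supply ≈ 0.242 A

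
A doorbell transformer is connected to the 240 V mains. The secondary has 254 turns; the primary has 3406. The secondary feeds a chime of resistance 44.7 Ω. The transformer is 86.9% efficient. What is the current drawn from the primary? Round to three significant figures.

V_s = 240 × 254/3406 = 17.898 V.
I_s = V_s/R = 17.898/44.7 = 0.40040 A.
P_out = V_s I_s = 17.898 × 0.40040 = 7.1663 W.
P_in = P_out/η = 7.1663/0.869 = 8.2466 W.
I_p = P_in/V_p = 8.2466/240 = 0.0344 A.

I_p ≈ 0.0344 A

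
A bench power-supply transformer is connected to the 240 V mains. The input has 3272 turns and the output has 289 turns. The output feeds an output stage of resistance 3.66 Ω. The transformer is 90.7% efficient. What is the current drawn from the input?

I_in ≈ 0.564 A

V_out = 240 × 289/3272 = 21.198 V.
I_out = V_out/R = 21.198/3.66 = 5.7918 A.
P_out = V_out I_out = 21.198 × 5.7918 = 122.78 W.
P_in = P_out/η = 122.78/0.907 = 135.36 W.
I_in = P_in/V_in = 135.36/240 = 0.564 A.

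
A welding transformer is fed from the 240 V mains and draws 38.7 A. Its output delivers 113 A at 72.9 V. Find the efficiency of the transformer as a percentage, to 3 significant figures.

η ≈ 88.7%

P_in = 240 × 38.7 = 9288.00 W.
P_out = 72.9 × 113 = 8237.70 W.
η = P_out/P_in = 8237.70/9288.00 = 0.887.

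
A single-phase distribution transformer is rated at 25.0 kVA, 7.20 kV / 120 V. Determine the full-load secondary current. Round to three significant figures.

I_s ≈ 208 A

I_s = S/V_s = 25000/120 = 208 A.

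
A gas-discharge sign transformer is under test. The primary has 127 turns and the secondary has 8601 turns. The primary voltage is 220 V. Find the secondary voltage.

V_s/V_p = N_s/N_p, so V_s = 220 × 8601/127 = 14900 V.

V_s ≈ 14900 V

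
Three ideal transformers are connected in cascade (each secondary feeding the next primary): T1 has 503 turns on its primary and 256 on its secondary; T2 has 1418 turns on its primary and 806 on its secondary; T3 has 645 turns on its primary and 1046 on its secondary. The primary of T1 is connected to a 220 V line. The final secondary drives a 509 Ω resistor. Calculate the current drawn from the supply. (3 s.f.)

I_supply ≈ 0.0951 A

Secondary of T1: V = 220.00 × 256/503 = 111.97 V.
Secondary of T2: V = 111.97 × 806/1418 = 63.643 V.
Secondary of T3: V = 63.643 × 1046/645 = 103.21 V.
I_load = 103.21/509 = 0.20277 A, so P_out = 103.21 × 0.20277 = 20.928 W.
All ideal ⇒ P_in = P_out, so I_supply = 20.928/220 = 0.0951 A.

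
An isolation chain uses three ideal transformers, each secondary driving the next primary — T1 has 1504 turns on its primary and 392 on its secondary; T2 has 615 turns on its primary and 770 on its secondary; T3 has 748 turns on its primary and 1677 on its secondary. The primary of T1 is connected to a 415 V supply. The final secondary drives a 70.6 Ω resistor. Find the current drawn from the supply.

Secondary of T1: V = 415.00 × 392/1504 = 108.16 V.
Secondary of T2: V = 108.16 × 770/615 = 135.43 V.
Secondary of T3: V = 135.43 × 1677/748 = 303.62 V.
I_load = 303.62/70.6 = 4.3006 A, so P_out = 303.62 × 4.3006 = 1305.8 W.
All ideal ⇒ P_in = P_out, so I_supply = 1305.8/415 = 3.15 A.

I_supply ≈ 3.15 A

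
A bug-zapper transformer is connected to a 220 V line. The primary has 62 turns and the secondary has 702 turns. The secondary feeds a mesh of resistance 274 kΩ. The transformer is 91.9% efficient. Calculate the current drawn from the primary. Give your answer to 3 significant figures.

V_s = 220 × 702/62 = 2491.0 V.
I_s = V_s/R = 2491.0/274000 = 0.0090911 A.
P_out = V_s I_s = 2491.0 × 0.0090911 = 22.646 W.
P_in = P_out/η = 22.646/0.919 = 24.642 W.
I_p = P_in/V_p = 24.642/220 = 0.112 A.

I_p ≈ 0.112 A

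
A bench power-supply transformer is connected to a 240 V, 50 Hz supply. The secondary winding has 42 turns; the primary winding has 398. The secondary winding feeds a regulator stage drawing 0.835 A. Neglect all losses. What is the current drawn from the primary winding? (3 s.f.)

I_p ≈ 0.0881 A

For an ideal transformer I_p N_p = I_s N_s, so I_p = 0.835 × 42/398 = 0.0881 A.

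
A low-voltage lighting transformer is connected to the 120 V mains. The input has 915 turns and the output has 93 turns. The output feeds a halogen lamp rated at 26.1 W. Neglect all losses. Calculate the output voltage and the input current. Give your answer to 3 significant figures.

V_out ≈ 12.2 V, I_in ≈ 0.218 A

V_out = V_in × N_out/N_in = 120 × 93/915 = 12.197 V.
I_out = P/V_out = 26.1/12.197 = 2.1399 A.
I_in = I_out × N_out/N_in = 2.1399 × 93/915 = 0.218 A.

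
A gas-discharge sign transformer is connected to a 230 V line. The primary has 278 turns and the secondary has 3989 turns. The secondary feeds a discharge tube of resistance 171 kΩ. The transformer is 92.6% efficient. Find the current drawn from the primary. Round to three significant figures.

V_s = 230 × 3989/278 = 3300.3 V.
I_s = V_s/R = 3300.3/171000 = 0.019300 A.
P_out = V_s I_s = 3300.3 × 0.019300 = 63.694 W.
P_in = P_out/η = 63.694/0.926 = 68.784 W.
I_p = P_in/V_p = 68.784/230 = 0.299 A.

I_p ≈ 0.299 A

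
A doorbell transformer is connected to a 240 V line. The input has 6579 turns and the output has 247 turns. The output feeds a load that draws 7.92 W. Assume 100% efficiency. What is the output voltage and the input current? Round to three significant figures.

V_out = V_in × N_out/N_in = 240 × 247/6579 = 9.0105 V.
I_out = P/V_out = 7.92/9.0105 = 0.87898 A.
I_in = I_out × N_out/N_in = 0.87898 × 247/6579 = 0.0330 A.

V_out ≈ 9.01 V, I_in ≈ 0.0330 A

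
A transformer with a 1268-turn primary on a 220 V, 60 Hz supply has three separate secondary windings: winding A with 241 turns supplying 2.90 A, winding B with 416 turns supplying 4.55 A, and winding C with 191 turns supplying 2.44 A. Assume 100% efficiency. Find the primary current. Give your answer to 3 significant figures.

I_p ≈ 2.41 A

V_A = 220 × 241/1268 = 41.814 V; V_B = 220 × 416/1268 = 72.177 V; V_C = 220 × 191/1268 = 33.139 V.
P_out = V_A I_A + V_B I_B + V_C I_C = 41.814×2.90 + 72.177×4.55 + 33.139×2.44 = 121.26 + 328.40 + 80.859 = 530.52 W.
Ideal ⇒ P_in = P_out, so I_p = P_out/V_p = 530.52/220 = 2.41 A.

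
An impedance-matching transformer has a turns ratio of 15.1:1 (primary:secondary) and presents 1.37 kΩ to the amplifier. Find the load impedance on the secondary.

Z_s = Z_p/(N_p/N_s)² = 1370/15.1² = 6.01 Ω.

Z_s ≈ 6.01 Ω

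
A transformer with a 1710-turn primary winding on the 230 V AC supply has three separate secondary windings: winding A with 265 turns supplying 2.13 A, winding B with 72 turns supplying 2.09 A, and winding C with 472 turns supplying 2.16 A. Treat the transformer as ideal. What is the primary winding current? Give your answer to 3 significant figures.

I_p ≈ 1.01 A

V_A = 230 × 265/1710 = 35.643 V; V_B = 230 × 72/1710 = 9.6842 V; V_C = 230 × 472/1710 = 63.485 V.
P_out = V_A I_A + V_B I_B + V_C I_C = 35.643×2.13 + 9.6842×2.09 + 63.485×2.16 = 75.920 + 20.240 + 137.13 = 233.29 W.
Ideal ⇒ P_in = P_out, so I_p = P_out/V_p = 233.29/230 = 1.01 A.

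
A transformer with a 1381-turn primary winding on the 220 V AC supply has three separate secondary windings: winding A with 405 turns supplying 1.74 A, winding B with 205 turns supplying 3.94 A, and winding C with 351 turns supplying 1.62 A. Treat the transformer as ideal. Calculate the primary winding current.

I_p ≈ 1.51 A

V_A = 220 × 405/1381 = 64.518 V; V_B = 220 × 205/1381 = 32.657 V; V_C = 220 × 351/1381 = 55.916 V.
P_out = V_A I_A + V_B I_B + V_C I_C = 64.518×1.74 + 32.657×3.94 + 55.916×1.62 = 112.26 + 128.67 + 90.584 = 331.52 W.
Ideal ⇒ P_in = P_out, so I_p = P_out/V_p = 331.52/220 = 1.51 A.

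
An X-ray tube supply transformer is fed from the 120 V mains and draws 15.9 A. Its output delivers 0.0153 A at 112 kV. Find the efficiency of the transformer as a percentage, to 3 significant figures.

η ≈ 89.8%

P_in = 120 × 15.9 = 1908.00 W.
P_out = 112000 × 0.0153 = 1713.60 W.
η = P_out/P_in = 1713.60/1908.00 = 0.898.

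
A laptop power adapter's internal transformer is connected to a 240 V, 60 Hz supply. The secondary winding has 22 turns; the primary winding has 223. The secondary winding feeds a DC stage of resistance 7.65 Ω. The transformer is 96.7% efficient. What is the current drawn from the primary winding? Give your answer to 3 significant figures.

V_s = 240 × 22/223 = 23.677 V.
I_s = V_s/R = 23.677/7.65 = 3.0950 A.
P_out = V_s I_s = 23.677 × 3.0950 = 73.282 W.
P_in = P_out/η = 73.282/0.967 = 75.783 W.
I_p = P_in/V_p = 75.783/240 = 0.316 A.

I_p ≈ 0.316 A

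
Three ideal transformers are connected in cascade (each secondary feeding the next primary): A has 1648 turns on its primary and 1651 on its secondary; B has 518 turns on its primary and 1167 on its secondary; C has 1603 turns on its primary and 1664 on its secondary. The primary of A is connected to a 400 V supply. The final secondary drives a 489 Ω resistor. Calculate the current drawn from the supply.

Secondary of A: V = 400.00 × 1651/1648 = 400.73 V.
Secondary of B: V = 400.73 × 1167/518 = 902.80 V.
Secondary of C: V = 902.80 × 1664/1603 = 937.15 V.
I_load = 937.15/489 = 1.9165 A, so P_out = 937.15 × 1.9165 = 1796.0 W.
All ideal ⇒ P_in = P_out, so I_supply = 1796.0/400 = 4.49 A.

I_supply ≈ 4.49 A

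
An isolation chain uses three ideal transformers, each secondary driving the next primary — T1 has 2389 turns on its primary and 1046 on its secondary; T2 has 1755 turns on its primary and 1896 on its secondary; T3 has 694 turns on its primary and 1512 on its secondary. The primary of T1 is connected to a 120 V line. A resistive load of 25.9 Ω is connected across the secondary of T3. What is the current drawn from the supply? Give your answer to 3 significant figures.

I_supply ≈ 4.92 A

Secondary of T1: V = 120.00 × 1046/2389 = 52.541 V.
Secondary of T2: V = 52.541 × 1896/1755 = 56.762 V.
Secondary of T3: V = 56.762 × 1512/694 = 123.67 V.
I_load = 123.67/25.9 = 4.7747 A, so P_out = 123.67 × 4.7747 = 590.47 W.
All ideal ⇒ P_in = P_out, so I_supply = 590.47/120 = 4.92 A.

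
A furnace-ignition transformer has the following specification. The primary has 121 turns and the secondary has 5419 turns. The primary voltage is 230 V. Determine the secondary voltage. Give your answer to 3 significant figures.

V_s ≈ 10300 V

V_s/V_p = N_s/N_p, so V_s = 230 × 5419/121 = 10300 V.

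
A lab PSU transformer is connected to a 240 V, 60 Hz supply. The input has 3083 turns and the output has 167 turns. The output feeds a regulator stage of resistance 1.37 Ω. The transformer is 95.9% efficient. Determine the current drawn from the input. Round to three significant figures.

I_in ≈ 0.536 A

V_out = 240 × 167/3083 = 13.000 V.
I_out = V_out/R = 13.000/1.37 = 9.4893 A.
P_out = V_out I_out = 13.000 × 9.4893 = 123.36 W.
P_in = P_out/η = 123.36/0.959 = 128.64 W.
I_in = P_in/V_in = 128.64/240 = 0.536 A.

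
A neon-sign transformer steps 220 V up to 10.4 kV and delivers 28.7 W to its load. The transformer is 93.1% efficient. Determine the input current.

I_in ≈ 0.140 A

P_in = P_out/η = 28.7/0.931 = 30.827 W.
I_in = P_in/V_in = 30.827/220 = 0.140 A.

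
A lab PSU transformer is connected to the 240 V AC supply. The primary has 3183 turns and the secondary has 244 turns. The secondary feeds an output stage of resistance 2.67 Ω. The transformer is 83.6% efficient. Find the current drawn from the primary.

I_p ≈ 0.632 A

V_s = 240 × 244/3183 = 18.398 V.
I_s = V_s/R = 18.398/2.67 = 6.8905 A.
P_out = V_s I_s = 18.398 × 6.8905 = 126.77 W.
P_in = P_out/η = 126.77/0.836 = 151.64 W.
I_p = P_in/V_p = 151.64/240 = 0.632 A.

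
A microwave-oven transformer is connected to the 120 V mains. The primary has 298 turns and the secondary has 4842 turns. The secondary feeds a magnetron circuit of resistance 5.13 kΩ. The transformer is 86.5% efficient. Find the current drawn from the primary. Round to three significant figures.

V_s = 120 × 4842/298 = 1949.8 V.
I_s = V_s/R = 1949.8/5130 = 0.38008 A.
P_out = V_s I_s = 1949.8 × 0.38008 = 741.08 W.
P_in = P_out/η = 741.08/0.865 = 856.73 W.
I_p = P_in/V_p = 856.73/120 = 7.14 A.

I_p ≈ 7.14 A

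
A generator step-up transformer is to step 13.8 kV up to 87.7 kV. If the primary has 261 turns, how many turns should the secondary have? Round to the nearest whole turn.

N_s = 1659 turns

N_s/N_p = V_s/V_p, so N_s = 261 × 87700/13800 = 1658.7 ≈ 1659 turns.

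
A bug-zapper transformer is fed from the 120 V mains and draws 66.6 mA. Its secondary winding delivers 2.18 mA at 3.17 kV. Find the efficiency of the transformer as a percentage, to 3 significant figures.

P_in = 120 × 0.0666 = 7.99200 W.
P_out = 3170 × 0.00218 = 6.91060 W.
η = P_out/P_in = 6.91060/7.99200 = 0.865.

η ≈ 86.5%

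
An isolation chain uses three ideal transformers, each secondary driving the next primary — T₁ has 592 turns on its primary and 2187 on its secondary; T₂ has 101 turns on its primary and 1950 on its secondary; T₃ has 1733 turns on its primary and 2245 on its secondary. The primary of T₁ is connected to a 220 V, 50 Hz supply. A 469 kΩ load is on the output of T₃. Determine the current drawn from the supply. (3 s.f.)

Secondary of T₁: V = 220.00 × 2187/592 = 812.74 V.
Secondary of T₂: V = 812.74 × 1950/101 = 15691 V.
Secondary of T₃: V = 15691 × 2245/1733 = 20327 V.
I_load = 20327/469000 = 0.043342 A, so P_out = 20327 × 0.043342 = 881.03 W.
All ideal ⇒ P_in = P_out, so I_supply = 881.03/220 = 4.00 A.

I_supply ≈ 4.00 A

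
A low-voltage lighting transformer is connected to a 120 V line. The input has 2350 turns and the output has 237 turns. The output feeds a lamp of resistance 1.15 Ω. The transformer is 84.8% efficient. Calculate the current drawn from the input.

V_out = 120 × 237/2350 = 12.102 V.
I_out = V_out/R = 12.102/1.15 = 10.524 A.
P_out = V_out I_out = 12.102 × 10.524 = 127.36 W.
P_in = P_out/η = 127.36/0.848 = 150.19 W.
I_in = P_in/V_in = 150.19/120 = 1.25 A.

I_in ≈ 1.25 A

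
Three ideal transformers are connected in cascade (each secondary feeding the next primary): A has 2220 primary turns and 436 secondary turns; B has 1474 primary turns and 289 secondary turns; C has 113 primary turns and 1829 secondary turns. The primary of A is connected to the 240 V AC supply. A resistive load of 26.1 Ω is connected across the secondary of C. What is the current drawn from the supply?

After A: V = 240.00 × 436/2220 = 47.135 V.
After B: V = 47.135 × 289/1474 = 9.2416 V.
After C: V = 9.2416 × 1829/113 = 149.58 V.
I_load = 149.58/26.1 = 5.7311 A, so P_out = 149.58 × 5.7311 = 857.28 W.
All ideal ⇒ P_in = P_out, so I_supply = 857.28/240 = 3.57 A.

I_supply ≈ 3.57 A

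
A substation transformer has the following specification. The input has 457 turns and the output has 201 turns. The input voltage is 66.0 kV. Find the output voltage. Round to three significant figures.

V_out/V_in = N_out/N_in, so V_out = 66000 × 201/457 = 29000 V.

V_out ≈ 29000 V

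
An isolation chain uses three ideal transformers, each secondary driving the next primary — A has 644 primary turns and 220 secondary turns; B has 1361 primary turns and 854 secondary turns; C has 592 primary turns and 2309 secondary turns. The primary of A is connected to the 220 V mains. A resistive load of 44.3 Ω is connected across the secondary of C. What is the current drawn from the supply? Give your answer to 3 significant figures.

Secondary of A: V = 220.00 × 220/644 = 75.155 V.
Secondary of B: V = 75.155 × 854/1361 = 47.158 V.
Secondary of C: V = 47.158 × 2309/592 = 183.93 V.
I_load = 183.93/44.3 = 4.1520 A, so P_out = 183.93 × 4.1520 = 763.69 W.
All ideal ⇒ P_in = P_out, so I_supply = 763.69/220 = 3.47 A.

I_supply ≈ 3.47 A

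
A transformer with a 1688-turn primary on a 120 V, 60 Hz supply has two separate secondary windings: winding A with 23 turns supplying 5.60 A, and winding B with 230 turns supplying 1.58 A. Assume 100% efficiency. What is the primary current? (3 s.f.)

V_A = 120 × 23/1688 = 1.6351 V; V_B = 120 × 230/1688 = 16.351 V.
P_out = V_A I_A + V_B I_B = 1.6351×5.60 + 16.351×1.58 = 9.1564 + 25.834 = 34.991 W.
Ideal ⇒ P_in = P_out, so I_p = P_out/V_p = 34.991/120 = 0.292 A.

I_p ≈ 0.292 A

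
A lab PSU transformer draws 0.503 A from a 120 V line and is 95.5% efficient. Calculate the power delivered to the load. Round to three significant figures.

P_out ≈ 57.6 W

P_in = V_in I_in = 120 × 0.503 = 60.360 W.
P_out = η P_in = 0.955 × 60.360 = 57.6 W.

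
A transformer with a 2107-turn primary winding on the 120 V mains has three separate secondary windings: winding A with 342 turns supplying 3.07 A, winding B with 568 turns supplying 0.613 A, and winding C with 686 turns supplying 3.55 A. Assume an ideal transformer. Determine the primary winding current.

I_p ≈ 1.82 A

V_A = 120 × 342/2107 = 19.478 V; V_B = 120 × 568/2107 = 32.349 V; V_C = 120 × 686/2107 = 39.070 V.
P_out = V_A I_A + V_B I_B + V_C I_C = 19.478×3.07 + 32.349×0.613 + 39.070×3.55 = 59.797 + 19.830 + 138.70 = 218.33 W.
Ideal ⇒ P_in = P_out, so I_p = P_out/V_p = 218.33/120 = 1.82 A.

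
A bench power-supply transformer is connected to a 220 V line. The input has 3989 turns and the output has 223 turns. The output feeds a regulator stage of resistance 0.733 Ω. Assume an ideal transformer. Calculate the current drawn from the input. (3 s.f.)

I_in ≈ 0.938 A

V_out = V_in × N_out/N_in = 220 × 223/3989 = 12.299 V.
I_out = V_out/R = 12.299/0.733 = 16.779 A.
For an ideal transformer I_in N_in = I_out N_out, so I_in = 16.779 × 223/3989 = 0.938 A.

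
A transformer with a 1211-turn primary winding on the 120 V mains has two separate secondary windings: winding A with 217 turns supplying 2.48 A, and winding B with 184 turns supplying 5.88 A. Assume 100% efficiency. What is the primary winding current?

I_p ≈ 1.34 A

V_A = 120 × 217/1211 = 21.503 V; V_B = 120 × 184/1211 = 18.233 V.
P_out = V_A I_A + V_B I_B = 21.503×2.48 + 18.233×5.88 = 53.327 + 107.21 = 160.54 W.
Ideal ⇒ P_in = P_out, so I_p = P_out/V_p = 160.54/120 = 1.34 A.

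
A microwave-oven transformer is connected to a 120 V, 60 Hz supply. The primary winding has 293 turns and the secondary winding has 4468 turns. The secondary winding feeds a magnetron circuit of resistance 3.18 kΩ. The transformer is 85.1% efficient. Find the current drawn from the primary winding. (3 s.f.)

I_p ≈ 10.3 A

V_s = 120 × 4468/293 = 1829.9 V.
I_s = V_s/R = 1829.9/3180 = 0.57544 A.
P_out = V_s I_s = 1829.9 × 0.57544 = 1053.0 W.
P_in = P_out/η = 1053.0/0.851 = 1237.4 W.
I_p = P_in/V_p = 1237.4/120 = 10.3 A.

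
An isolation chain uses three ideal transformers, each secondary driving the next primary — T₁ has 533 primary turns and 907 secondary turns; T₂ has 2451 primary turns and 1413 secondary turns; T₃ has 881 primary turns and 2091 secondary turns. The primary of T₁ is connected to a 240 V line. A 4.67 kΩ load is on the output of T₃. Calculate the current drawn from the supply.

I_supply ≈ 0.279 A

After T₁: V = 240.00 × 907/533 = 408.41 V.
After T₂: V = 408.41 × 1413/2451 = 235.45 V.
After T₃: V = 235.45 × 2091/881 = 558.82 V.
I_load = 558.82/4670 = 0.11966 A, so P_out = 558.82 × 0.11966 = 66.868 W.
All ideal ⇒ P_in = P_out, so I_supply = 66.868/240 = 0.279 A.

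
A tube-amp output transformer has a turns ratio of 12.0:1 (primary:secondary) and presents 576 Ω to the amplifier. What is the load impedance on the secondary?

Z_s = Z_p/(N_p/N_s)² = 576/12.0² = 4.00 Ω.

Z_s ≈ 4.00 Ω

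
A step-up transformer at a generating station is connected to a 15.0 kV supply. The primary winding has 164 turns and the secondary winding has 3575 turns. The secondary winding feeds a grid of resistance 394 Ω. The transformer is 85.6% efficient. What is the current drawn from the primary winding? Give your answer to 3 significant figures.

I_p ≈ 21100 A

V_s = 15000 × 3575/164 = 326980 V.
I_s = V_s/R = 326980/394 = 829.90 A.
P_out = V_s I_s = 326980 × 829.90 = 2.7136×10^8 W.
P_in = P_out/η = 2.7136×10^8/0.856 = 3.1701×10^8 W.
I_p = P_in/V_p = 3.1701×10^8/15000 = 21100 A.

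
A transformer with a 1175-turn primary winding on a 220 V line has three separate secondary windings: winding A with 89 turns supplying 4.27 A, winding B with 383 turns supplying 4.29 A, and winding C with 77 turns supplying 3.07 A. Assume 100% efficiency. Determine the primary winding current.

V_A = 220 × 89/1175 = 16.664 V; V_B = 220 × 383/1175 = 71.711 V; V_C = 220 × 77/1175 = 14.417 V.
P_out = V_A I_A + V_B I_B + V_C I_C = 16.664×4.27 + 71.711×4.29 + 14.417×3.07 = 71.155 + 307.64 + 44.260 = 423.05 W.
Ideal ⇒ P_in = P_out, so I_p = P_out/V_p = 423.05/220 = 1.92 A.

I_p ≈ 1.92 A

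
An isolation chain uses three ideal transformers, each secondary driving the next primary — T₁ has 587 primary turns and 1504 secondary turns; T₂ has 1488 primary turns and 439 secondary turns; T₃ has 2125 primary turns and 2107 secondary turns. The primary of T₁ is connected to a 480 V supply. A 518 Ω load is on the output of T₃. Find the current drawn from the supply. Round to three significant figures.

I_supply ≈ 0.521 A

After T₁: V = 480.00 × 1504/587 = 1229.8 V.
After T₂: V = 1229.8 × 439/1488 = 362.84 V.
After T₃: V = 362.84 × 2107/2125 = 359.76 V.
I_load = 359.76/518 = 0.69453 A, so P_out = 359.76 × 0.69453 = 249.87 W.
All ideal ⇒ P_in = P_out, so I_supply = 249.87/480 = 0.521 A.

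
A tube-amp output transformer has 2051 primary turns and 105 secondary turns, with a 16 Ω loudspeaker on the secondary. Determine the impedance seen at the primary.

Z_p ≈ 6100 Ω

Z_p = (N_p/N_s)² × Z_s = (2051/105)² × 16 = 6100 Ω.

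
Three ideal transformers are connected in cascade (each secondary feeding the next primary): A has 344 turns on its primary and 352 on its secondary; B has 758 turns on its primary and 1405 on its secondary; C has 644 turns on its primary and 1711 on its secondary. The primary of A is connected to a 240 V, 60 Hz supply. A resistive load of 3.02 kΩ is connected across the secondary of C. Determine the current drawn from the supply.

After A: V = 240.00 × 352/344 = 245.58 V.
After B: V = 245.58 × 1405/758 = 455.20 V.
After C: V = 455.20 × 1711/644 = 1209.4 V.
I_load = 1209.4/3020 = 0.40046 A, so P_out = 1209.4 × 0.40046 = 484.31 W.
All ideal ⇒ P_in = P_out, so I_supply = 484.31/240 = 2.02 A.

I_supply ≈ 2.02 A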